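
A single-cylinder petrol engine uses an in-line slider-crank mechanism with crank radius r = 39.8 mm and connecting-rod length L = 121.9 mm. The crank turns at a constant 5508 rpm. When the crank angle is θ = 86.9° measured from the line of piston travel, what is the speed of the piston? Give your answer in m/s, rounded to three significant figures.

ω = 2π·5508/60 = 576.8 rad/s
For an in-line slider-crank, x = r cosθ + √(L² − r² sin²θ), so v = −rω sinθ·[1 + r cosθ/√(L² − r² sin²θ)].
With r = 0.0398 m, L = 0.1219 m, θ = 86.9°: √(L² − r² sin²θ) = 0.11524 m.
v = −0.0398·576.8·0.99854·[1 + 0.0398·0.05408/0.11524] = -23.351 m/s.
|v| = 23.351 m/s.

23.4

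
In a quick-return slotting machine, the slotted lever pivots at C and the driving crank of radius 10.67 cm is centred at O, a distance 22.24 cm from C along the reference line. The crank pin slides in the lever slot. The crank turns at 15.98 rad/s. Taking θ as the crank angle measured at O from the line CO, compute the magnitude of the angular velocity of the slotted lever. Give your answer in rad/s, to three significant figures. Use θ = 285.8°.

3.87

ω = 15.98 rad/s
Crank pin A relative to C: A = (d + r cosθ, r sinθ); lever angle φ = atan2(r sinθ, d + r cosθ).
Differentiating tanφ: φ̇ = rω(d cosθ + r)/(d² + r² + 2dr cosθ).
d² + r² + 2dr cosθ = |CA|² = 0.0737691 m²;  d cosθ + r = +0.16726 m.
|ω_lever| = |0.1067·15.98·+0.16726| / 0.0737691 = 3.8659 rad/s.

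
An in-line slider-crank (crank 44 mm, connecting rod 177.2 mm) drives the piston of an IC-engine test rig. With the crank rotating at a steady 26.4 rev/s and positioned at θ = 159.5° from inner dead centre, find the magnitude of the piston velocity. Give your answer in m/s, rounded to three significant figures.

ω = 2π·26.4 = 165.9 rad/s
For an in-line slider-crank, x = r cosθ + √(L² − r² sin²θ), so v = −rω sinθ·[1 + r cosθ/√(L² − r² sin²θ)].
With r = 0.044 m, L = 0.1772 m, θ = 159.5°: √(L² − r² sin²θ) = 0.17653 m.
v = −0.044·165.9·0.35021·[1 + 0.044·-0.93667/0.17653] = -1.9593 m/s.
|v| = 1.9593 m/s.

1.96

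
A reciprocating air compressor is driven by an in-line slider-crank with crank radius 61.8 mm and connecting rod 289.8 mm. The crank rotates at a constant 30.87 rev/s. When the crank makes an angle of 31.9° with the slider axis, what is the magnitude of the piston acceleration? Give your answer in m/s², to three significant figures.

ω = 2π·30.9 = 194 rad/s
x(θ) = r cosθ + √(L² − r² sin²θ); with ω constant, a = ω²·d²x/dθ².
d²x/dθ² = −r cosθ − r²(cos2θ)/√u − r⁴ sin²2θ/(4u^{3/2}),  u = L² − r² sin²θ = 0.0829175 m².
Substituting r = 0.0618 m, L = 0.2898 m, θ = 31.9°: d²x/dθ² = -0.058445 m.
a = ω²·d²x/dθ² = (194)²·(-0.058445) = -2198.8 m/s²;  |a| = 2198.8 m/s².

2200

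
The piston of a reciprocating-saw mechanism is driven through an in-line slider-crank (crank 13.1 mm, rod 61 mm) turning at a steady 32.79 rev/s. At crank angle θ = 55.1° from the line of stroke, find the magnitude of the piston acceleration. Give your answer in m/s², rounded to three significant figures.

278

ω = 2π·32.8 = 206 rad/s
x(θ) = r cosθ + √(L² − r² sin²θ); with ω constant, a = ω²·d²x/dθ².
d²x/dθ² = −r cosθ − r²(cos2θ)/√u − r⁴ sin²2θ/(4u^{3/2}),  u = L² − r² sin²θ = 0.00360557 m².
Substituting r = 0.0131 m, L = 0.061 m, θ = 55.1°: d²x/dθ² = -0.0065382 m.
a = ω²·d²x/dθ² = (206)²·(-0.0065382) = -277.52 m/s²;  |a| = 277.52 m/s².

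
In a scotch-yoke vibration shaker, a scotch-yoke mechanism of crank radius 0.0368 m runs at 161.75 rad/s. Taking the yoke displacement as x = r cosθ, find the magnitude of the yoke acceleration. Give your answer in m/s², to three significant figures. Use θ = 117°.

437

ω = 161.8 rad/s
x = r cosθ ⇒ ẍ = −rω² cosθ (ω constant).
|a| = rω²|cosθ| = 0.0368·(161.8)²·|cos 117°| = 437.1 m/s².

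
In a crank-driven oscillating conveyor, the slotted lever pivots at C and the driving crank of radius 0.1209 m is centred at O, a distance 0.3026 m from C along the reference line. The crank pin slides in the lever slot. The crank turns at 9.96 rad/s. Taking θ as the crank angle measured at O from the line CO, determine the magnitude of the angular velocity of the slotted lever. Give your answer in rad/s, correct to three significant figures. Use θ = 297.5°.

ω = 9.96 rad/s
Crank pin A relative to C: A = (d + r cosθ, r sinθ); lever angle φ = atan2(r sinθ, d + r cosθ).
Differentiating tanφ: φ̇ = rω(d cosθ + r)/(d² + r² + 2dr cosθ).
d² + r² + 2dr cosθ = |CA|² = 0.139969 m²;  d cosθ + r = +0.26063 m.
|ω_lever| = |0.1209·9.96·+0.26063| / 0.139969 = 2.2422 rad/s.

2.24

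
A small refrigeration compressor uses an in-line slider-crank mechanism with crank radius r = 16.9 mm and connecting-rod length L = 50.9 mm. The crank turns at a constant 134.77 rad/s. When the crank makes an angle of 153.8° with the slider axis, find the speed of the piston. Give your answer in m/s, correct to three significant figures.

ω = 134.8 rad/s
For an in-line slider-crank, x = r cosθ + √(L² − r² sin²θ), so v = −rω sinθ·[1 + r cosθ/√(L² − r² sin²θ)].
With r = 0.0169 m, L = 0.0509 m, θ = 153.8°: √(L² − r² sin²θ) = 0.05035 m.
v = −0.0169·134.8·0.44151·[1 + 0.0169·-0.89726/0.05035] = -0.70273 m/s.
|v| = 0.70273 m/s.

0.703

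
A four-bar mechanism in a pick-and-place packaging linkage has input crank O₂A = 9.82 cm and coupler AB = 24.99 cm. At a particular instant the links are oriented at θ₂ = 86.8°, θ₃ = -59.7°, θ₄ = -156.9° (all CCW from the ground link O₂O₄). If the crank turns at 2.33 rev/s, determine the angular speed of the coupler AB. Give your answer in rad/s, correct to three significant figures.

5.20

ω₂ = 14.64 rad/s (from 2.33 rev/s).
Differentiating the loop-closure r₂e^{iθ₂}+r₃e^{iθ₃}=r₁+r₄e^{iθ₄} gives r₂ω₂e^{iθ₂}+r₃ω₃e^{iθ₃}=r₄ω₄e^{iθ₄}.
Eliminating the other unknown: ω₃ = r₂ω₂ sin(θ₄−θ₂) / [r₃ sin(θ₃−θ₄)].
Numerator sine = +0.89649; denominator sine = +0.99211.
Result = 0.0982·14.64·(+0.89649) / (0.2499·(+0.99211)) = +5.1983 rad/s; magnitude 5.1983 rad/s.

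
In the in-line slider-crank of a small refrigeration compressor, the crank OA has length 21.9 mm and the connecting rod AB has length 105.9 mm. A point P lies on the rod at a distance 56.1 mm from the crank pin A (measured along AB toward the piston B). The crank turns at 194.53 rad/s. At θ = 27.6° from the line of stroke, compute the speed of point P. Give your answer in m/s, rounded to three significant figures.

ω = 194.5 rad/s.  Crank-pin speed |V_A| = rω = 4.2602 m/s, perpendicular to OA.
Rod angle: sinφ = −(r/L) sinθ ⇒ φ = -5.498°; ω_rod = −rω cosθ/√(L²−r²sin²θ) = -35.815 rad/s.
V_P = V_A + ω_rod × AP, with AP = 0.0561 m along the rod.
Components: V_Px = −rω sinθ − a·ω_rod·sinφ = -2.1662 m/s;  V_Py = rω cosθ + a·ω_rod·cosφ = +1.7754 m/s.
|V_P| = √(V_Px² + V_Py²) = 2.8008 m/s.

2.80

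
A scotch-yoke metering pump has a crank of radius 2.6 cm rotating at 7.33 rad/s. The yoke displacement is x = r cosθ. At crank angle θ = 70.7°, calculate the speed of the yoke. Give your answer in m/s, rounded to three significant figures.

0.180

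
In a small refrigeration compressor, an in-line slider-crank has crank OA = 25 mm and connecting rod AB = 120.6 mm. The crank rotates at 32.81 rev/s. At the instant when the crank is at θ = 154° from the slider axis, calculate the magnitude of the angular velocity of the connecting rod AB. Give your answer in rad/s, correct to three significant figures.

38.6

ω = 206.2 rad/s (converted from 32.81 rev/s).
The rod makes angle φ with the slider axis where L sinφ = r sinθ; differentiating, L cosφ·φ̇ = r ω cosθ.
L cosφ = √(L² − r² sin²θ) = 0.1201 m.
|ω_rod| = r ω |cosθ| / √(L² − r² sin²θ) = 0.025·206.2·0.89879/0.1201 = 38.569 rad/s.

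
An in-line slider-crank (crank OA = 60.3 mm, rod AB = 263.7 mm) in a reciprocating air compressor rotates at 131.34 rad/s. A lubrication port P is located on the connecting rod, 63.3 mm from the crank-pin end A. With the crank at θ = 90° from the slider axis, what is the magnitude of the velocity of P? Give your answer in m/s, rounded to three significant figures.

7.92

ω = 131.3 rad/s.  Crank-pin speed |V_A| = rω = 7.9198 m/s, perpendicular to OA.
Rod angle: sinφ = −(r/L) sinθ ⇒ φ = -13.219°; ω_rod = −rω cosθ/√(L²−r²sin²θ) = -1.8891e-15 rad/s.
V_P = V_A + ω_rod × AP, with AP = 0.0633 m along the rod.
Components: V_Px = −rω sinθ − a·ω_rod·sinφ = -7.9198 m/s;  V_Py = rω cosθ + a·ω_rod·cosφ = +3.6854e-16 m/s.
|V_P| = √(V_Px² + V_Py²) = 7.9198 m/s.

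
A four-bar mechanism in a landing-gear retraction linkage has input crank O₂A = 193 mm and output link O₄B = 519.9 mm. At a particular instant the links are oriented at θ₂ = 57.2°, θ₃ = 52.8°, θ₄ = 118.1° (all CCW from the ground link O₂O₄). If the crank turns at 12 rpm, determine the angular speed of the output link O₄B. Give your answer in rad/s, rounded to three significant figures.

ω₂ = 1.257 rad/s (from 12 rpm).
Differentiating the loop-closure r₂e^{iθ₂}+r₃e^{iθ₃}=r₁+r₄e^{iθ₄} gives r₂ω₂e^{iθ₂}+r₃ω₃e^{iθ₃}=r₄ω₄e^{iθ₄}.
Eliminating the other unknown: ω₄ = r₂ω₂ sin(θ₂−θ₃) / [r₄ sin(θ₄−θ₃)].
Numerator sine = +0.07672; denominator sine = +0.90851.
Result = 0.193·1.257·(+0.07672) / (0.5199·(+0.90851)) = +0.039393 rad/s; magnitude 0.039393 rad/s.

0.0394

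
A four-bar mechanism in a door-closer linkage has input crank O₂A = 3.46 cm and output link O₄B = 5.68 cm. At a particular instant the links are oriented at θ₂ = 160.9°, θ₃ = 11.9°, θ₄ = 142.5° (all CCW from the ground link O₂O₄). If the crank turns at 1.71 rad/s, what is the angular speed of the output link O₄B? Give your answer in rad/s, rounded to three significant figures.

0.707

ω₂ = 1.71 rad/s
Differentiating the loop-closure r₂e^{iθ₂}+r₃e^{iθ₃}=r₁+r₄e^{iθ₄} gives r₂ω₂e^{iθ₂}+r₃ω₃e^{iθ₃}=r₄ω₄e^{iθ₄}.
Eliminating the other unknown: ω₄ = r₂ω₂ sin(θ₂−θ₃) / [r₄ sin(θ₄−θ₃)].
Numerator sine = +0.51504; denominator sine = +0.75927.
Result = 0.0346·1.71·(+0.51504) / (0.0568·(+0.75927)) = +0.70659 rad/s; magnitude 0.70659 rad/s.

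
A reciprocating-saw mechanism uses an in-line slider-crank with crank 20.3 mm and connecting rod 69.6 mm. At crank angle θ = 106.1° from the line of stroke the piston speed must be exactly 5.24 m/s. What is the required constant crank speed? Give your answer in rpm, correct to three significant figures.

2800

For an in-line slider-crank, |v_piston| = rω|sinθ|·[1 + r cosθ/√(L² − r² sin²θ)].
With r = 0.0203 m, L = 0.0696 m, θ = 106.1°: the bracketed kinematic factor |dx/dθ| = 0.01786 m.
ω = v/|dx/dθ| = 5.24/0.01786 = 293.39 rad/s.
N = 60ω/(2π) = 2801.6 rpm.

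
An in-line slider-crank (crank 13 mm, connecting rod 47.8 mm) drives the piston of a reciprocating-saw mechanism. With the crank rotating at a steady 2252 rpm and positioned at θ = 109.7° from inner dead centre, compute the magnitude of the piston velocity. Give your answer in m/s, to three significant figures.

ω = 2π·2252/60 = 235.8 rad/s
For an in-line slider-crank, x = r cosθ + √(L² − r² sin²θ), so v = −rω sinθ·[1 + r cosθ/√(L² − r² sin²θ)].
With r = 0.013 m, L = 0.0478 m, θ = 109.7°: √(L² − r² sin²θ) = 0.046207 m.
v = −0.013·235.8·0.94147·[1 + 0.013·-0.33710/0.046207] = -2.6126 m/s.
|v| = 2.6126 m/s.

2.61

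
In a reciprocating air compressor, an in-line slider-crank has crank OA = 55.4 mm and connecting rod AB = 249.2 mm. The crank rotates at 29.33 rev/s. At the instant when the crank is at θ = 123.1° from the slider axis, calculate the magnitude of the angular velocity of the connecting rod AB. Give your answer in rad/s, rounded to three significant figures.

ω = 184.3 rad/s (converted from 29.33 rev/s).
The rod makes angle φ with the slider axis where L sinφ = r sinθ; differentiating, L cosφ·φ̇ = r ω cosθ.
L cosφ = √(L² − r² sin²θ) = 0.24484 m.
|ω_rod| = r ω |cosθ| / √(L² − r² sin²θ) = 0.0554·184.3·0.54610/0.24484 = 22.772 rad/s.

22.8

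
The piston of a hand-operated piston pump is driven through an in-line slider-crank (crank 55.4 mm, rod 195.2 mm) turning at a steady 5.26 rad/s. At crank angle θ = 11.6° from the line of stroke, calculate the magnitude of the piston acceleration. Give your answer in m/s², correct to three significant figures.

1.90

ω = 5.26 rad/s
x(θ) = r cosθ + √(L² − r² sin²θ); with ω constant, a = ω²·d²x/dθ².
d²x/dθ² = −r cosθ − r²(cos2θ)/√u − r⁴ sin²2θ/(4u^{3/2}),  u = L² − r² sin²θ = 0.0379789 m².
Substituting r = 0.0554 m, L = 0.1952 m, θ = 11.6°: d²x/dθ² = -0.068793 m.
a = ω²·d²x/dθ² = (5.26)²·(-0.068793) = -1.9033 m/s²;  |a| = 1.9033 m/s².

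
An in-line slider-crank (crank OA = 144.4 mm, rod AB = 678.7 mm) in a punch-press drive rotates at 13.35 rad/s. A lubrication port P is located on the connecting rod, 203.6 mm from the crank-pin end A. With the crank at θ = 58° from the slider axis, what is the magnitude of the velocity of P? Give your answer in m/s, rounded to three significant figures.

ω = 13.35 rad/s.  Crank-pin speed |V_A| = rω = 1.9277 m/s, perpendicular to OA.
Rod angle: sinφ = −(r/L) sinθ ⇒ φ = -10.395°; ω_rod = −rω cosθ/√(L²−r²sin²θ) = -1.5303 rad/s.
V_P = V_A + ω_rod × AP, with AP = 0.2036 m along the rod.
Components: V_Px = −rω sinθ − a·ω_rod·sinφ = -1.691 m/s;  V_Py = rω cosθ + a·ω_rod·cosφ = +0.7151 m/s.
|V_P| = √(V_Px² + V_Py²) = 1.836 m/s.

1.84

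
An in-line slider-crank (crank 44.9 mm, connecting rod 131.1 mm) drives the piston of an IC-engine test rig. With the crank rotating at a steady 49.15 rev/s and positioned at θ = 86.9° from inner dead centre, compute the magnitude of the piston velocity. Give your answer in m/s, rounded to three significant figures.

ω = 2π·49.1 = 308.8 rad/s
For an in-line slider-crank, x = r cosθ + √(L² − r² sin²θ), so v = −rω sinθ·[1 + r cosθ/√(L² − r² sin²θ)].
With r = 0.0449 m, L = 0.1311 m, θ = 86.9°: √(L² − r² sin²θ) = 0.1232 m.
v = −0.0449·308.8·0.99854·[1 + 0.0449·0.05408/0.1232] = -14.119 m/s.
|v| = 14.119 m/s.

14.1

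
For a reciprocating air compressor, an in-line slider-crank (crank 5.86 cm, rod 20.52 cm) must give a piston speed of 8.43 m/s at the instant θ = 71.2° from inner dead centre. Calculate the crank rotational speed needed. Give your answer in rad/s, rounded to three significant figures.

139

For an in-line slider-crank, |v_piston| = rω|sinθ|·[1 + r cosθ/√(L² − r² sin²θ)].
With r = 0.0586 m, L = 0.2052 m, θ = 71.2°: the bracketed kinematic factor |dx/dθ| = 0.060776 m.
ω = v/|dx/dθ| = 8.43/0.060776 = 138.71 rad/s.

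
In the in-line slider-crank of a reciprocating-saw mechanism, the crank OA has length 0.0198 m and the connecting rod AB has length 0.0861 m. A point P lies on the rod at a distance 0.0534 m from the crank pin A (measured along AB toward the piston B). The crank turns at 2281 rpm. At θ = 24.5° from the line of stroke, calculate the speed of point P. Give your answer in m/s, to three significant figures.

2.75

ω = 238.9 rad/s.  Crank-pin speed |V_A| = rω = 4.7295 m/s, perpendicular to OA.
Rod angle: sinφ = −(r/L) sinθ ⇒ φ = -5.472°; ω_rod = −rω cosθ/√(L²−r²sin²θ) = -50.214 rad/s.
V_P = V_A + ω_rod × AP, with AP = 0.0534 m along the rod.
Components: V_Px = −rω sinθ − a·ω_rod·sinφ = -2.217 m/s;  V_Py = rω cosθ + a·ω_rod·cosφ = +1.6345 m/s.
|V_P| = √(V_Px² + V_Py²) = 2.7544 m/s.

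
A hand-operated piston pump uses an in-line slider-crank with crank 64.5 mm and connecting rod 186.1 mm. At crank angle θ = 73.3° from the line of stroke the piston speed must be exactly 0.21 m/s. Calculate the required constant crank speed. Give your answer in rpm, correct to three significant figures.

For an in-line slider-crank, |v_piston| = rω|sinθ|·[1 + r cosθ/√(L² − r² sin²θ)].
With r = 0.0645 m, L = 0.1861 m, θ = 73.3°: the bracketed kinematic factor |dx/dθ| = 0.068302 m.
ω = v/|dx/dθ| = 0.21/0.068302 = 3.0746 rad/s.
N = 60ω/(2π) = 29.36 rpm.

29.4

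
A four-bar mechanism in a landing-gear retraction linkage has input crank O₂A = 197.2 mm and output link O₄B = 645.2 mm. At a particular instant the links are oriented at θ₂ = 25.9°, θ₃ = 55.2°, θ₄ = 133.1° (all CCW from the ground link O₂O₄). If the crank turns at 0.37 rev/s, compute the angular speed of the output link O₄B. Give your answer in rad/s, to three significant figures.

0.356

ω₂ = 2.325 rad/s (from 0.37 rev/s).
Differentiating the loop-closure r₂e^{iθ₂}+r₃e^{iθ₃}=r₁+r₄e^{iθ₄} gives r₂ω₂e^{iθ₂}+r₃ω₃e^{iθ₃}=r₄ω₄e^{iθ₄}.
Eliminating the other unknown: ω₄ = r₂ω₂ sin(θ₂−θ₃) / [r₄ sin(θ₄−θ₃)].
Numerator sine = -0.48938; denominator sine = +0.97778.
Result = 0.1972·2.325·(-0.48938) / (0.6452·(+0.97778)) = -0.35563 rad/s; magnitude 0.35563 rad/s.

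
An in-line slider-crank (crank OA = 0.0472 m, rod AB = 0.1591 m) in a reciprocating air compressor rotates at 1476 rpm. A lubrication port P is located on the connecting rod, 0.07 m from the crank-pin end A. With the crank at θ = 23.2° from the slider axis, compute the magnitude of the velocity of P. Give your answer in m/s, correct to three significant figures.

4.95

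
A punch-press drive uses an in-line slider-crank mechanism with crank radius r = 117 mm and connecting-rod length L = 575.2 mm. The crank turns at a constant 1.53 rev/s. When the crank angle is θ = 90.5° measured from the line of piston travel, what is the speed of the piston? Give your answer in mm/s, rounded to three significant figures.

1120

ω = 2π·1.53 = 9.613 rad/s
For an in-line slider-crank, x = r cosθ + √(L² − r² sin²θ), so v = −rω sinθ·[1 + r cosθ/√(L² − r² sin²θ)].
With r = 0.117 m, L = 0.5752 m, θ = 90.5°: √(L² − r² sin²θ) = 0.56318 m.
v = −0.117·9.613·0.99996·[1 + 0.117·-0.00873/0.56318] = -1.1227 m/s.
|v| = 1.1227 m/s = 1122.7 mm/s.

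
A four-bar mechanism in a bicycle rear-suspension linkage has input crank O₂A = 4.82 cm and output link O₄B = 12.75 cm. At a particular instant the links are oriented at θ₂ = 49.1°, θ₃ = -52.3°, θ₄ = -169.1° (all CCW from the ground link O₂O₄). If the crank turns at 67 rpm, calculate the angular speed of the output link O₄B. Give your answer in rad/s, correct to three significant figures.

ω₂ = 7.016 rad/s (from 67 rpm).
Differentiating the loop-closure r₂e^{iθ₂}+r₃e^{iθ₃}=r₁+r₄e^{iθ₄} gives r₂ω₂e^{iθ₂}+r₃ω₃e^{iθ₃}=r₄ω₄e^{iθ₄}.
Eliminating the other unknown: ω₄ = r₂ω₂ sin(θ₂−θ₃) / [r₄ sin(θ₄−θ₃)].
Numerator sine = +0.98027; denominator sine = -0.89259.
Result = 0.0482·7.016·(+0.98027) / (0.1275·(-0.89259)) = -2.913 rad/s; magnitude 2.913 rad/s.

2.91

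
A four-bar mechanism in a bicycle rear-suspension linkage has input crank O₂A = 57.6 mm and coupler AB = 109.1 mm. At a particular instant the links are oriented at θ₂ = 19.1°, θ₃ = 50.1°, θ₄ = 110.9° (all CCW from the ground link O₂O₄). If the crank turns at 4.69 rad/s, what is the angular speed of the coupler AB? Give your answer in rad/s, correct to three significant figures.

2.84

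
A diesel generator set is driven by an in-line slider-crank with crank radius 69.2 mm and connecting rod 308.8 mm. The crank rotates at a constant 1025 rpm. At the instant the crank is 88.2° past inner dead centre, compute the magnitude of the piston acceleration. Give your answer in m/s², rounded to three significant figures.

158

ω = 2π·1025/60 = 107.3 rad/s
x(θ) = r cosθ + √(L² − r² sin²θ); with ω constant, a = ω²·d²x/dθ².
d²x/dθ² = −r cosθ − r²(cos2θ)/√u − r⁴ sin²2θ/(4u^{3/2}),  u = L² − r² sin²θ = 0.0905735 m².
Substituting r = 0.0692 m, L = 0.3088 m, θ = 88.2°: d²x/dθ² = +0.013706 m.
a = ω²·d²x/dθ² = (107.3)²·(+0.013706) = +157.91 m/s²;  |a| = 157.91 m/s².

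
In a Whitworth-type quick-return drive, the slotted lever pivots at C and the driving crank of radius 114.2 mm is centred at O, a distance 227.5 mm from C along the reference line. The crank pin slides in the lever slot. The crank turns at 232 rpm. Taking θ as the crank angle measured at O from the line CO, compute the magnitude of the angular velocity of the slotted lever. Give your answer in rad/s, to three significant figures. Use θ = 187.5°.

ω = 24.29 rad/s (from 232 rpm).
Crank pin A relative to C: A = (d + r cosθ, r sinθ); lever angle φ = atan2(r sinθ, d + r cosθ).
Differentiating tanφ: φ̇ = rω(d cosθ + r)/(d² + r² + 2dr cosθ).
d² + r² + 2dr cosθ = |CA|² = 0.0132814 m²;  d cosθ + r = -0.11135 m.
|ω_lever| = |0.1142·24.29·-0.11135| / 0.0132814 = 23.262 rad/s.

23.3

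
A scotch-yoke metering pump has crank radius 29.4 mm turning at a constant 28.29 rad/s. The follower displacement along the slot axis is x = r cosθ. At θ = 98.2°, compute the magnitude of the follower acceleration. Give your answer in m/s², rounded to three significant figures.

3.36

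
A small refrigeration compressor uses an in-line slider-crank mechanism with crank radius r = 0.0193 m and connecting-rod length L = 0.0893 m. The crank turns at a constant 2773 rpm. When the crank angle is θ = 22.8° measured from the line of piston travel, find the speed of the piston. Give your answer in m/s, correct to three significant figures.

ω = 2π·2773/60 = 290.4 rad/s
For an in-line slider-crank, x = r cosθ + √(L² − r² sin²θ), so v = −rω sinθ·[1 + r cosθ/√(L² − r² sin²θ)].
With r = 0.0193 m, L = 0.0893 m, θ = 22.8°: √(L² − r² sin²θ) = 0.088986 m.
v = −0.0193·290.4·0.38752·[1 + 0.0193·0.92186/0.088986] = -2.6061 m/s.
|v| = 2.6061 m/s.

2.61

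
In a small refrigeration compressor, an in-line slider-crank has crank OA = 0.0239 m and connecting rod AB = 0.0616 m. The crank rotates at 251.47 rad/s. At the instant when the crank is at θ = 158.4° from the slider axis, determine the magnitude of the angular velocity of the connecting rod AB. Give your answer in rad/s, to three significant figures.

91.7

ω = 251.5 rad/s
The rod makes angle φ with the slider axis where L sinφ = r sinθ; differentiating, L cosφ·φ̇ = r ω cosθ.
L cosφ = √(L² − r² sin²θ) = 0.060968 m.
|ω_rod| = r ω |cosθ| / √(L² − r² sin²θ) = 0.0239·251.5·0.92978/0.060968 = 91.655 rad/s.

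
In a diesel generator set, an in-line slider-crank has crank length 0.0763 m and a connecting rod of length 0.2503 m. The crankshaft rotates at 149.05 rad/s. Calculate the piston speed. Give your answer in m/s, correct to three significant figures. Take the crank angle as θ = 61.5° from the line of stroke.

ω = 149.1 rad/s
For an in-line slider-crank, x = r cosθ + √(L² − r² sin²θ), so v = −rω sinθ·[1 + r cosθ/√(L² − r² sin²θ)].
With r = 0.0763 m, L = 0.2503 m, θ = 61.5°: √(L² − r² sin²θ) = 0.24115 m.
v = −0.0763·149.1·0.87882·[1 + 0.0763·0.47716/0.24115] = -11.503 m/s.
|v| = 11.503 m/s.

11.5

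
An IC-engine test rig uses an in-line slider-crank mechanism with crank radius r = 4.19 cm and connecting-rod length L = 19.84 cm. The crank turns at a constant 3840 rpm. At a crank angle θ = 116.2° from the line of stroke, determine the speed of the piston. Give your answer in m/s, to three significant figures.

ω = 2π·3840/60 = 402.1 rad/s
For an in-line slider-crank, x = r cosθ + √(L² − r² sin²θ), so v = −rω sinθ·[1 + r cosθ/√(L² − r² sin²θ)].
With r = 0.0419 m, L = 0.1984 m, θ = 116.2°: √(L² − r² sin²θ) = 0.19481 m.
v = −0.0419·402.1·0.89726·[1 + 0.0419·-0.44151/0.19481] = -13.682 m/s.
|v| = 13.682 m/s.

13.7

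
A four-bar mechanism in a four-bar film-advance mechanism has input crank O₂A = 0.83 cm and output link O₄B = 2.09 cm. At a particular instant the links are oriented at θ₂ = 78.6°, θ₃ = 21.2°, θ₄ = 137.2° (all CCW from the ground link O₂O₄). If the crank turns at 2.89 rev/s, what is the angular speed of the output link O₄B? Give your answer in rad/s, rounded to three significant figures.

6.76

ω₂ = 18.16 rad/s (from 2.89 rev/s).
Differentiating the loop-closure r₂e^{iθ₂}+r₃e^{iθ₃}=r₁+r₄e^{iθ₄} gives r₂ω₂e^{iθ₂}+r₃ω₃e^{iθ₃}=r₄ω₄e^{iθ₄}.
Eliminating the other unknown: ω₄ = r₂ω₂ sin(θ₂−θ₃) / [r₄ sin(θ₄−θ₃)].
Numerator sine = +0.84245; denominator sine = +0.89879.
Result = 0.0083·18.16·(+0.84245) / (0.0209·(+0.89879)) = +6.7592 rad/s; magnitude 6.7592 rad/s.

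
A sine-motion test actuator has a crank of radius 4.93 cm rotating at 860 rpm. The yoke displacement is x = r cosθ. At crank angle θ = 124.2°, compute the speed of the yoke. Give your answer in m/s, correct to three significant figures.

ω = 90.06 rad/s (from 860 rpm).
x = r cosθ ⇒ ẋ = −rω sinθ.
|v| = rω|sinθ| = 0.0493·90.06·|sin 124.2°| = 3.6722 m/s.

3.67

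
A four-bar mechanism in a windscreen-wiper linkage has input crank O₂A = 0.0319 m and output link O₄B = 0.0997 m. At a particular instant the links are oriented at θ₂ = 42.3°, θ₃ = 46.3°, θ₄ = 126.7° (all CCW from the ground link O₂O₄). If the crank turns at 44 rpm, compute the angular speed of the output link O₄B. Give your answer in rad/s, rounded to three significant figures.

0.104

ω₂ = 4.608 rad/s (from 44 rpm).
Differentiating the loop-closure r₂e^{iθ₂}+r₃e^{iθ₃}=r₁+r₄e^{iθ₄} gives r₂ω₂e^{iθ₂}+r₃ω₃e^{iθ₃}=r₄ω₄e^{iθ₄}.
Eliminating the other unknown: ω₄ = r₂ω₂ sin(θ₂−θ₃) / [r₄ sin(θ₄−θ₃)].
Numerator sine = -0.06976; denominator sine = +0.98600.
Result = 0.0319·4.608·(-0.06976) / (0.0997·(+0.98600)) = -0.1043 rad/s; magnitude 0.1043 rad/s.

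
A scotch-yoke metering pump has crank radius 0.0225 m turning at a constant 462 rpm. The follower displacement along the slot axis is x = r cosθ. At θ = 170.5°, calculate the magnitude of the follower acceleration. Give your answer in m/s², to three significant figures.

51.9

ω = 48.38 rad/s (from 462 rpm).
x = r cosθ ⇒ ẍ = −rω² cosθ (ω constant).
|a| = rω²|cosθ| = 0.0225·(48.38)²·|cos 170.5°| = 51.943 m/s².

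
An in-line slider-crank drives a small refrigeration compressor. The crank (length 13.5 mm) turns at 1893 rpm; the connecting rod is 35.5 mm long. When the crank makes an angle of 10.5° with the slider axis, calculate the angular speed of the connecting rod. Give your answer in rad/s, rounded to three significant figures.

ω = 198.2 rad/s (converted from 1893 rpm).
The rod makes angle φ with the slider axis where L sinφ = r sinθ; differentiating, L cosφ·φ̇ = r ω cosθ.
L cosφ = √(L² − r² sin²θ) = 0.035415 m.
|ω_rod| = r ω |cosθ| / √(L² − r² sin²θ) = 0.0135·198.2·0.98325/0.035415 = 74.301 rad/s.

74.3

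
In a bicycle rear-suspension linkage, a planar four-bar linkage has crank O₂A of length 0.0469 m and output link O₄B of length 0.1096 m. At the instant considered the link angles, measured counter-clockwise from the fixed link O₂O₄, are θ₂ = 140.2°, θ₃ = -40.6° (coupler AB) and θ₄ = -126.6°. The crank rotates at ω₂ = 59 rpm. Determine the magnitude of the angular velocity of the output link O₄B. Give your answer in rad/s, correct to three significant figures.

ω₂ = 6.178 rad/s (from 59 rpm).
Differentiating the loop-closure r₂e^{iθ₂}+r₃e^{iθ₃}=r₁+r₄e^{iθ₄} gives r₂ω₂e^{iθ₂}+r₃ω₃e^{iθ₃}=r₄ω₄e^{iθ₄}.
Eliminating the other unknown: ω₄ = r₂ω₂ sin(θ₂−θ₃) / [r₄ sin(θ₄−θ₃)].
Numerator sine = -0.01396; denominator sine = -0.99756.
Result = 0.0469·6.178·(-0.01396) / (0.1096·(-0.99756)) = +0.037005 rad/s; magnitude 0.037005 rad/s.

0.0370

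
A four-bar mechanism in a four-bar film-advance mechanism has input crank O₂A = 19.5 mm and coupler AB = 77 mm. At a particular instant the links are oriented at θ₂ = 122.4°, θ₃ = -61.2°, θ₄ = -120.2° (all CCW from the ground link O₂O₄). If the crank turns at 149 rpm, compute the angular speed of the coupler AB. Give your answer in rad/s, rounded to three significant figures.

ω₂ = 15.6 rad/s (from 149 rpm).
Differentiating the loop-closure r₂e^{iθ₂}+r₃e^{iθ₃}=r₁+r₄e^{iθ₄} gives r₂ω₂e^{iθ₂}+r₃ω₃e^{iθ₃}=r₄ω₄e^{iθ₄}.
Eliminating the other unknown: ω₃ = r₂ω₂ sin(θ₄−θ₂) / [r₃ sin(θ₃−θ₄)].
Numerator sine = +0.88782; denominator sine = +0.85717.
Result = 0.0195·15.6·(+0.88782) / (0.077·(+0.85717)) = +4.0928 rad/s; magnitude 4.0928 rad/s.

4.09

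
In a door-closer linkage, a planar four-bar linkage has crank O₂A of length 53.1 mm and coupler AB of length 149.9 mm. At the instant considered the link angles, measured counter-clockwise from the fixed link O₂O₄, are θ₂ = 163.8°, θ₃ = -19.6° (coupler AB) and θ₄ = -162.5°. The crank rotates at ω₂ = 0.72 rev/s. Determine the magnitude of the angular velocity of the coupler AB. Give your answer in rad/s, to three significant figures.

ω₂ = 4.524 rad/s (from 0.72 rev/s).
Differentiating the loop-closure r₂e^{iθ₂}+r₃e^{iθ₃}=r₁+r₄e^{iθ₄} gives r₂ω₂e^{iθ₂}+r₃ω₃e^{iθ₃}=r₄ω₄e^{iθ₄}.
Eliminating the other unknown: ω₃ = r₂ω₂ sin(θ₄−θ₂) / [r₃ sin(θ₃−θ₄)].
Numerator sine = +0.55484; denominator sine = +0.60321.
Result = 0.0531·4.524·(+0.55484) / (0.1499·(+0.60321)) = +1.474 rad/s; magnitude 1.474 rad/s.

1.47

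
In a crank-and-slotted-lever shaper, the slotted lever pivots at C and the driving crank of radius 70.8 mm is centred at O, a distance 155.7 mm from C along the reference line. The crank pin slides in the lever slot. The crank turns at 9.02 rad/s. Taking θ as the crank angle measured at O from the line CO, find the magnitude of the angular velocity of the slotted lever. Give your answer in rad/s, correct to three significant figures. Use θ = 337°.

ω = 9.02 rad/s
Crank pin A relative to C: A = (d + r cosθ, r sinθ); lever angle φ = atan2(r sinθ, d + r cosθ).
Differentiating tanφ: φ̇ = rω(d cosθ + r)/(d² + r² + 2dr cosθ).
d² + r² + 2dr cosθ = |CA|² = 0.0495496 m²;  d cosθ + r = +0.21412 m.
|ω_lever| = |0.0708·9.02·+0.21412| / 0.0495496 = 2.7597 rad/s.

2.76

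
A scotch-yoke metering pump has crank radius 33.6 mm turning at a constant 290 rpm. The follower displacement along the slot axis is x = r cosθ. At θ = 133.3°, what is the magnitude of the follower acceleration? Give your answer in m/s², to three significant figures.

21.3

ω = 30.37 rad/s (from 290 rpm).
x = r cosθ ⇒ ẍ = −rω² cosθ (ω constant).
|a| = rω²|cosθ| = 0.0336·(30.37)²·|cos 133.3°| = 21.252 m/s².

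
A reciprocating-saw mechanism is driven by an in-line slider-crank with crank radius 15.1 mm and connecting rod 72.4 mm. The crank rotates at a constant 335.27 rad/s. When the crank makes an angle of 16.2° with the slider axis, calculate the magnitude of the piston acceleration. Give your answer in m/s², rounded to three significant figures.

1930

ω = 335.3 rad/s
x(θ) = r cosθ + √(L² − r² sin²θ); with ω constant, a = ω²·d²x/dθ².
d²x/dθ² = −r cosθ − r²(cos2θ)/√u − r⁴ sin²2θ/(4u^{3/2}),  u = L² − r² sin²θ = 0.00522401 m².
Substituting r = 0.0151 m, L = 0.0724 m, θ = 16.2°: d²x/dθ² = -0.017174 m.
a = ω²·d²x/dθ² = (335.3)²·(-0.017174) = -1930.4 m/s²;  |a| = 1930.4 m/s².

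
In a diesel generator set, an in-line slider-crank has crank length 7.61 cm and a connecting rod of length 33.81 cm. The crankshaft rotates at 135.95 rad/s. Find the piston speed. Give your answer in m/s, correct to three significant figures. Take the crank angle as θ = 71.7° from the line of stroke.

ω = 135.9 rad/s
For an in-line slider-crank, x = r cosθ + √(L² − r² sin²θ), so v = −rω sinθ·[1 + r cosθ/√(L² − r² sin²θ)].
With r = 0.0761 m, L = 0.3381 m, θ = 71.7°: √(L² − r² sin²θ) = 0.33029 m.
v = −0.0761·135.9·0.94943·[1 + 0.0761·0.31399/0.33029] = -10.533 m/s.
|v| = 10.533 m/s.

10.5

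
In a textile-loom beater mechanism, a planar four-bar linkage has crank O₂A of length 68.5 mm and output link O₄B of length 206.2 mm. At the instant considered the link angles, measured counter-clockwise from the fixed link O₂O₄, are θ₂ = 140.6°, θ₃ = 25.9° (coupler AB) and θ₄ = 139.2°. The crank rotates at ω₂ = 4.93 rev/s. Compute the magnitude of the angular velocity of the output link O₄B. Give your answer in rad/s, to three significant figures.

10.2

ω₂ = 30.98 rad/s (from 4.93 rev/s).
Differentiating the loop-closure r₂e^{iθ₂}+r₃e^{iθ₃}=r₁+r₄e^{iθ₄} gives r₂ω₂e^{iθ₂}+r₃ω₃e^{iθ₃}=r₄ω₄e^{iθ₄}.
Eliminating the other unknown: ω₄ = r₂ω₂ sin(θ₂−θ₃) / [r₄ sin(θ₄−θ₃)].
Numerator sine = +0.90851; denominator sine = +0.91845.
Result = 0.0685·30.98·(+0.90851) / (0.2062·(+0.91845)) = +10.179 rad/s; magnitude 10.179 rad/s.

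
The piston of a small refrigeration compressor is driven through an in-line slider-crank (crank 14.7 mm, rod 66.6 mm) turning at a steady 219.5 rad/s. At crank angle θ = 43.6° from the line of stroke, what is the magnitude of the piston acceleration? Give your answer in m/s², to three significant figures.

523

ω = 219.5 rad/s
x(θ) = r cosθ + √(L² − r² sin²θ); with ω constant, a = ω²·d²x/dθ².
d²x/dθ² = −r cosθ − r²(cos2θ)/√u − r⁴ sin²2θ/(4u^{3/2}),  u = L² − r² sin²θ = 0.00433279 m².
Substituting r = 0.0147 m, L = 0.0666 m, θ = 43.6°: d²x/dθ² = -0.010847 m.
a = ω²·d²x/dθ² = (219.5)²·(-0.010847) = -522.59 m/s²;  |a| = 522.59 m/s².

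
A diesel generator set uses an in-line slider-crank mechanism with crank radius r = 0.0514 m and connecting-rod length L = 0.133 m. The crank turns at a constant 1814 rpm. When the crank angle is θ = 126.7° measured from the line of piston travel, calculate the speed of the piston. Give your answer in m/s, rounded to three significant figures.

5.93

ω = 2π·1814/60 = 190 rad/s
For an in-line slider-crank, x = r cosθ + √(L² − r² sin²θ), so v = −rω sinθ·[1 + r cosθ/√(L² − r² sin²θ)].
With r = 0.0514 m, L = 0.133 m, θ = 126.7°: √(L² − r² sin²θ) = 0.12645 m.
v = −0.0514·190·0.80178·[1 + 0.0514·-0.59763/0.12645] = -5.9269 m/s.
|v| = 5.9269 m/s.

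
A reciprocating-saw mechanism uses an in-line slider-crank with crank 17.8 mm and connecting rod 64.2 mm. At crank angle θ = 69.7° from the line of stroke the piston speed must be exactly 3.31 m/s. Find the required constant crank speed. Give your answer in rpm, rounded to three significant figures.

1720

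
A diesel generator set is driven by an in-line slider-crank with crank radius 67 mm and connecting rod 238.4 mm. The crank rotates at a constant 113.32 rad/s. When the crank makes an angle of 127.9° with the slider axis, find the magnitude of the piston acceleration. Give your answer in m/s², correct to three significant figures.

ω = 113.3 rad/s
x(θ) = r cosθ + √(L² − r² sin²θ); with ω constant, a = ω²·d²x/dθ².
d²x/dθ² = −r cosθ − r²(cos2θ)/√u − r⁴ sin²2θ/(4u^{3/2}),  u = L² − r² sin²θ = 0.0540395 m².
Substituting r = 0.067 m, L = 0.2384 m, θ = 127.9°: d²x/dθ² = +0.045517 m.
a = ω²·d²x/dθ² = (113.3)²·(+0.045517) = +584.51 m/s²;  |a| = 584.51 m/s².

585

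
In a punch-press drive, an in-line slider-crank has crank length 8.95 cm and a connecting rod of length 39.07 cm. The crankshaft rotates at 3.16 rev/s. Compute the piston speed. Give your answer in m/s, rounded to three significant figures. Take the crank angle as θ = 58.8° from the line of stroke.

ω = 2π·3.16 = 19.85 rad/s
For an in-line slider-crank, x = r cosθ + √(L² − r² sin²θ), so v = −rω sinθ·[1 + r cosθ/√(L² − r² sin²θ)].
With r = 0.0895 m, L = 0.3907 m, θ = 58.8°: √(L² − r² sin²θ) = 0.38313 m.
v = −0.0895·19.85·0.85536·[1 + 0.0895·0.51803/0.38313] = -1.7039 m/s.
|v| = 1.7039 m/s.

1.70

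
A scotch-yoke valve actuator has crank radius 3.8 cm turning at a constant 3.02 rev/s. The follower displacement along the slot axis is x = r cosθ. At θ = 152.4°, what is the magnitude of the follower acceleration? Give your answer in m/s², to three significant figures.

ω = 18.98 rad/s (from 3.02 rev/s).
x = r cosθ ⇒ ẍ = −rω² cosθ (ω constant).
|a| = rω²|cosθ| = 0.038·(18.98)²·|cos 152.4°| = 12.125 m/s².

12.1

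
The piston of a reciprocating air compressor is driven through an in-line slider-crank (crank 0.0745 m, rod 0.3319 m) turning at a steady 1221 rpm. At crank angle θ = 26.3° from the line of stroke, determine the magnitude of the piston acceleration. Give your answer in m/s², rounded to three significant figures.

1260

ω = 2π·1221/60 = 127.9 rad/s
x(θ) = r cosθ + √(L² − r² sin²θ); with ω constant, a = ω²·d²x/dθ².
d²x/dθ² = −r cosθ − r²(cos2θ)/√u − r⁴ sin²2θ/(4u^{3/2}),  u = L² − r² sin²θ = 0.109068 m².
Substituting r = 0.0745 m, L = 0.3319 m, θ = 26.3°: d²x/dθ² = -0.077131 m.
a = ω²·d²x/dθ² = (127.9)²·(-0.077131) = -1261 m/s²;  |a| = 1261 m/s².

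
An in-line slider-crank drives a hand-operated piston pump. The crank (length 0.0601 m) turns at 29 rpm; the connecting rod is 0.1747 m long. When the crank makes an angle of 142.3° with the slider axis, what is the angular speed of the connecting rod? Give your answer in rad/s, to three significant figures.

0.846

ω = 3.037 rad/s (converted from 29 rpm).
The rod makes angle φ with the slider axis where L sinφ = r sinθ; differentiating, L cosφ·φ̇ = r ω cosθ.
L cosφ = √(L² − r² sin²θ) = 0.17079 m.
|ω_rod| = r ω |cosθ| / √(L² − r² sin²θ) = 0.0601·3.037·0.79122/0.17079 = 0.84555 rad/s.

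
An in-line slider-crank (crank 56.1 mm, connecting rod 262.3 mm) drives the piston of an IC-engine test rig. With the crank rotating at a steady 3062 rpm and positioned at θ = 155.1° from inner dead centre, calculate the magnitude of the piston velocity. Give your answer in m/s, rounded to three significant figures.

6.10

ω = 2π·3062/60 = 320.7 rad/s
For an in-line slider-crank, x = r cosθ + √(L² − r² sin²θ), so v = −rω sinθ·[1 + r cosθ/√(L² − r² sin²θ)].
With r = 0.0561 m, L = 0.2623 m, θ = 155.1°: √(L² − r² sin²θ) = 0.26123 m.
v = −0.0561·320.7·0.42104·[1 + 0.0561·-0.90704/0.26123] = -6.0985 m/s.
|v| = 6.0985 m/s.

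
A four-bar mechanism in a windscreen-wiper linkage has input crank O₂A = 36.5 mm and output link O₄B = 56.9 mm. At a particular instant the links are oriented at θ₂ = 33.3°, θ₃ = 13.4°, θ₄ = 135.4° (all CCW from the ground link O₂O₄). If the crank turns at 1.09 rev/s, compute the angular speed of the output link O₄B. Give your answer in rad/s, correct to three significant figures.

1.76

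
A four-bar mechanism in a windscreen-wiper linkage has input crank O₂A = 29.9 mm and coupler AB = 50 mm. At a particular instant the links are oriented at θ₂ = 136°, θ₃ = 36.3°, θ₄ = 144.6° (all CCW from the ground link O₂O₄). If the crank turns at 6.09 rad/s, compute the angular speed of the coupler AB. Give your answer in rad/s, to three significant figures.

0.574

ω₂ = 6.09 rad/s
Differentiating the loop-closure r₂e^{iθ₂}+r₃e^{iθ₃}=r₁+r₄e^{iθ₄} gives r₂ω₂e^{iθ₂}+r₃ω₃e^{iθ₃}=r₄ω₄e^{iθ₄}.
Eliminating the other unknown: ω₃ = r₂ω₂ sin(θ₄−θ₂) / [r₃ sin(θ₃−θ₄)].
Numerator sine = +0.14954; denominator sine = -0.94943.
Result = 0.0299·6.09·(+0.14954) / (0.05·(-0.94943)) = -0.57359 rad/s; magnitude 0.57359 rad/s.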